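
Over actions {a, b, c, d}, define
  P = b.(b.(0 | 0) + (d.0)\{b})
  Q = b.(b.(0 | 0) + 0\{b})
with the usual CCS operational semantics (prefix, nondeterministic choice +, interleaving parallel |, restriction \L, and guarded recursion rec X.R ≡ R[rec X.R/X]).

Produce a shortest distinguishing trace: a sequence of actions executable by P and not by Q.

Reachable graph of P (4 states):
  s0 = b.(b.(0 | 0) + (d.0)\{b}) → =b=> s1
  s1 = b.(0 | 0) + (d.0)\{b} → =b=> s2, =d=> s3
  s2 = 0 | 0 → ·
  s3 = 0\{b} → ·
Reachable graph of Q (3 states):
  t0 = b.(b.(0 | 0) + 0\{b}) → =b=> t1
  t1 = b.(0 | 0) + 0\{b} → =b=> t2
  t2 = 0 | 0 → ·
Executing bd from P (initial set {s0}):
  after b @ step 1: {s1}
  after d @ step 2: {s3}
  P completes σ.
Executing bd from Q (initial set {t0}):
  after b @ step 1: {t1}
  after d @ step 2: no successor for Q

bd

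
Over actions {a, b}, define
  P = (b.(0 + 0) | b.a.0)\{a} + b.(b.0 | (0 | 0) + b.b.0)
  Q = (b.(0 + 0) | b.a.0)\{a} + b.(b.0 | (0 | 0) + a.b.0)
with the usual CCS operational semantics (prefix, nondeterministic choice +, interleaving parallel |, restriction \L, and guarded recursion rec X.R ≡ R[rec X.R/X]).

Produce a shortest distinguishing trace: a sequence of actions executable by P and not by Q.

bbb

P's transition system — 8 states:
  p0 = (b.(0 + 0) | b.a.0)\{a} + b.(b.0 | (0 | 0) + b.b.0) :: ··b··> p1, ··b··> p2, ··b··> p3
  p1 = ((0 + 0) | b.a.0)\{a} :: ··b··> p4
  p2 = (b.(0 + 0) | a.0)\{a} :: ··b··> p4
  p3 = b.0 | (0 | 0) + b.b.0 :: ··b··> p5, ··b··> p6
  p4 = ((0 + 0) | a.0)\{a} :: ∅
  p5 = 0 | (0 | 0) :: ∅
  p6 = b.0 :: ··b··> p7
  p7 = 0 :: ∅
Q's transition system — 8 states:
  q0 = (b.(0 + 0) | b.a.0)\{a} + b.(b.0 | (0 | 0) + a.b.0) :: ··b··> q1, ··b··> q2, ··b··> q3
  q1 = ((0 + 0) | b.a.0)\{a} :: ··b··> q4
  q2 = (b.(0 + 0) | a.0)\{a} :: ··b··> q4
  q3 = b.0 | (0 | 0) + a.b.0 :: ··a··> q5, ··b··> q6
  q4 = ((0 + 0) | a.0)\{a} :: ∅
  q5 = b.0 :: ··b··> q7
  q6 = 0 | (0 | 0) :: ∅
  q7 = 0 :: ∅
Executing bbb from P (initial set {p0}):
  step 1 (b): {p1, p2, p3}
  step 2 (b): {p4, p5, p6}
  step 3 (b): {p7}
  — P admits the full trace.
Executing bbb from Q (initial set {q0}):
  step 1 (b): {q1, q2, q3}
  step 2 (b): {q4, q6}
  step 3 (b): ∅  — Q cannot continue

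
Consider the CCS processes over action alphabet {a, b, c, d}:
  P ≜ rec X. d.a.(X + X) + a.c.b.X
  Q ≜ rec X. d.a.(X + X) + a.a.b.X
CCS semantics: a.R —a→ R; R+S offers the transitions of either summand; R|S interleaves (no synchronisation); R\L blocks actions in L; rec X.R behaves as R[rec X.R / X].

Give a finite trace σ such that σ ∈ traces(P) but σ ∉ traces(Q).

ac

Reachable graph of P (5 states):
  p0 = rec X. d.a.(X + X) + a.c.b.X has moves —a→ p1, —d→ p2
  p1 = c.b.(rec X. d.a.(X + X) + a.c.b.X) has moves —c→ p3
  p2 = a.((rec X. d.a.(X + X) + a.c.b.X) + (rec X. d.a.(X + X) + a.c.b.X)) has moves —a→ p4
  p3 = b.(rec X. d.a.(X + X) + a.c.b.X) has moves —b→ p0
  p4 = (rec X. d.a.(X + X) + a.c.b.X) + (rec X. d.a.(X + X) + a.c.b.X) has moves —a→ p1, —d→ p2
Reachable graph of Q (5 states):
  q0 = rec X. d.a.(X + X) + a.a.b.X has moves —a→ q1, —d→ q2
  q1 = a.b.(rec X. d.a.(X + X) + a.a.b.X) has moves —a→ q3
  q2 = a.((rec X. d.a.(X + X) + a.a.b.X) + (rec X. d.a.(X + X) + a.a.b.X)) has moves —a→ q4
  q3 = b.(rec X. d.a.(X + X) + a.a.b.X) has moves —b→ q0
  q4 = (rec X. d.a.(X + X) + a.a.b.X) + (rec X. d.a.(X + X) + a.a.b.X) has moves —a→ q1, —d→ q2
Run σ = ⟨ac⟩ on P: start {p0}
  step 1 (a): {p1}
  step 2 (c): {p3}
  P completes σ.
Run σ = ⟨ac⟩ on Q: start {q0}
  step 1 (a): {q1}
  step 2 (c): ∅ (Q stuck)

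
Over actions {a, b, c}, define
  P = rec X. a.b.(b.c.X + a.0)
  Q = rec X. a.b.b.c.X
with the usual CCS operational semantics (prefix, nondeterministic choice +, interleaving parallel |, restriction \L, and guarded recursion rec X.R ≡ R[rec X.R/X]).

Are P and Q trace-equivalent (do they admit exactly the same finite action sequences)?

traces(P) ≠ traces(Q) — witness ⟨aba⟩

P's transition system — 5 states:
  m0 = rec X. a.b.(b.c.X + a.0) | --a--▸ m1
  m1 = b.(b.c.(rec X. a.b.(b.c.X + a.0)) + a.0) | --b--▸ m2
  m2 = b.c.(rec X. a.b.(b.c.X + a.0)) + a.0 | --a--▸ m3, --b--▸ m4
  m3 = 0 | ∅
  m4 = c.(rec X. a.b.(b.c.X + a.0)) | --c--▸ m0
Q's transition system — 4 states:
  n0 = rec X. a.b.b.c.X | --a--▸ n1
  n1 = b.b.c.(rec X. a.b.b.c.X) | --b--▸ n2
  n2 = b.c.(rec X. a.b.b.c.X) | --b--▸ n3
  n3 = c.(rec X. a.b.b.c.X) | --c--▸ n0
Trace ⟨aba⟩ through P, begin at {m0}:
  [1] a ⇒ {m1}
  [2] b ⇒ {m2}
  [3] a ⇒ {m3}
  ✓ P
Trace ⟨aba⟩ through Q, begin at {n0}:
  [1] a ⇒ {n1}
  [2] b ⇒ {n2}
  [3] a ⇒ no successor for Q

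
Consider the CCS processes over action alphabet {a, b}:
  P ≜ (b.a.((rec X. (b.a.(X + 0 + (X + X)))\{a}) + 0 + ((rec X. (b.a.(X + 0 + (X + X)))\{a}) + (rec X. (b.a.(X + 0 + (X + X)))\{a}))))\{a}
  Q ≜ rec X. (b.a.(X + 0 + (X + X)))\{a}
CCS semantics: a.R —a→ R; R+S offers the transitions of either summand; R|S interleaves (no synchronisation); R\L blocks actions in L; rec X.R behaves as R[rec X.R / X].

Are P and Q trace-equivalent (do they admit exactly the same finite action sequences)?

YES

LTS(P): 2 reachable states
  m0 = (b.a.((rec X. (b.a.(X + 0 + (X + X)))\{a}) + 0 + ((rec X. (b.a.(X + 0 + (X + X)))\{a}) + (rec X. (b.a.(X + 0 + (X + X)))\{a}))))\{a} ⊢ ··b··> m1
  m1 = (a.((rec X. (b.a.(X + 0 + (X + X)))\{a}) + 0 + ((rec X. (b.a.(X + 0 + (X + X)))\{a}) + (rec X. (b.a.(X + 0 + (X + X)))\{a}))))\{a} ⊢ ∅
LTS(Q): 2 reachable states
  n0 = rec X. (b.a.(X + 0 + (X + X)))\{a} ⊢ ··b··> n1
  n1 = (a.((rec X. (b.a.(X + 0 + (X + X)))\{a}) + 0 + ((rec X. (b.a.(X + 0 + (X + X)))\{a}) + (rec X. (b.a.(X + 0 + (X + X)))\{a}))))\{a} ⊢ ∅
Partition-refinement fixed point:
  B0 = {m0, n0}
  B1 = {m1, n1}
m0 ∈ B0, n0 ∈ B0 → same block
Bisimilar ⇒ trace-equivalent.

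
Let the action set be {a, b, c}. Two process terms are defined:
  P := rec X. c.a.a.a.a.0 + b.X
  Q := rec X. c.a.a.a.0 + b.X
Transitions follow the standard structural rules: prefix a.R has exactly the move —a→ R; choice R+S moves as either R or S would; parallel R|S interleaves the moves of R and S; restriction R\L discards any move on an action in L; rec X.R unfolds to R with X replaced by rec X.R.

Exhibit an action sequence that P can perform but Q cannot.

caaaa

Reachable graph of P (6 states):
  s0 = rec X. c.a.a.a.a.0 + b.X ⊢ --b--▸ s0, --c--▸ s1
  s1 = a.a.a.a.0 ⊢ --a--▸ s2
  s2 = a.a.a.0 ⊢ --a--▸ s3
  s3 = a.a.0 ⊢ --a--▸ s4
  s4 = a.0 ⊢ --a--▸ s5
  s5 = 0 ⊢ (no moves)
Reachable graph of Q (5 states):
  t0 = rec X. c.a.a.a.0 + b.X ⊢ --b--▸ t0, --c--▸ t1
  t1 = a.a.a.0 ⊢ --a--▸ t2
  t2 = a.a.0 ⊢ --a--▸ t3
  t3 = a.0 ⊢ --a--▸ t4
  t4 = 0 ⊢ (no moves)
Run σ = ⟨caaaa⟩ on P: start {s0}
  after c @ step 1: {s1}
  after a @ step 2: {s2}
  after a @ step 3: {s3}
  after a @ step 4: {s4}
  after a @ step 5: {s5}
  P completes σ.
Run σ = ⟨caaaa⟩ on Q: start {t0}
  after c @ step 1: {t1}
  after a @ step 2: {t2}
  after a @ step 3: {t3}
  after a @ step 4: {t4}
  after a @ step 5: ∅ (Q stuck)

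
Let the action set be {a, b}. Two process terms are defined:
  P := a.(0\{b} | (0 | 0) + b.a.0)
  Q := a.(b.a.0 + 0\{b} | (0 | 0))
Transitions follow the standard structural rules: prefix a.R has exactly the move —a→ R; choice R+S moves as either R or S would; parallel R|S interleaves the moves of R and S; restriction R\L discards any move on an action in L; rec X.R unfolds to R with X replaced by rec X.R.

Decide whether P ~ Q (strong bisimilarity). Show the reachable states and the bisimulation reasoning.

LTS(P): 4 reachable states
  u0 = a.(0\{b} | (0 | 0) + b.a.0) has moves =a=> u1
  u1 = 0\{b} | (0 | 0) + b.a.0 has moves =b=> u2
  u2 = a.0 has moves =a=> u3
  u3 = 0 has moves stopped
LTS(Q): 4 reachable states
  v0 = a.(b.a.0 + 0\{b} | (0 | 0)) has moves =a=> v1
  v1 = b.a.0 + 0\{b} | (0 | 0) has moves =b=> v2
  v2 = a.0 has moves =a=> v3
  v3 = 0 has moves stopped
Coarsest stable partition (strong bisimilarity classes):
  B0 = {u0, v0}
  B1 = {u1, v1}
  B2 = {u2, v2}
  B3 = {u3, v3}
u0 ∈ B0, v0 ∈ B0 → same block

YES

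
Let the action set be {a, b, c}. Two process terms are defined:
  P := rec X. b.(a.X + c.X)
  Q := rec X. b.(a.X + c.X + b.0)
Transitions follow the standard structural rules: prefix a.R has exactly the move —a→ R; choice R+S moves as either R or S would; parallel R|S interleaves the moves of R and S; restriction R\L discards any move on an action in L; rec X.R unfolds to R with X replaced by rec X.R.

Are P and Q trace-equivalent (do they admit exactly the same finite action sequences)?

trace-distinct — witness ⟨bb⟩

LTS(P): 2 reachable states
  s0 = rec X. b.(a.X + c.X) ⊢ -b-> s1
  s1 = a.(rec X. b.(a.X + c.X)) + c.(rec X. b.(a.X + c.X)) ⊢ -a-> s0, -c-> s0
LTS(Q): 3 reachable states
  t0 = rec X. b.(a.X + c.X + b.0) ⊢ -b-> t1
  t1 = a.(rec X. b.(a.X + c.X + b.0)) + c.(rec X. b.(a.X + c.X + b.0)) + b.0 ⊢ -a-> t0, -b-> t2, -c-> t0
  t2 = 0 ⊢ (no moves)
Run σ = ⟨bb⟩ on Q: start {t0}
  after b @ step 1: {t1}
  after b @ step 2: {t2}
  Q completes σ.
Run σ = ⟨bb⟩ on P: start {s0}
  after b @ step 1: {s1}
  after b @ step 2: ∅  — P cannot continue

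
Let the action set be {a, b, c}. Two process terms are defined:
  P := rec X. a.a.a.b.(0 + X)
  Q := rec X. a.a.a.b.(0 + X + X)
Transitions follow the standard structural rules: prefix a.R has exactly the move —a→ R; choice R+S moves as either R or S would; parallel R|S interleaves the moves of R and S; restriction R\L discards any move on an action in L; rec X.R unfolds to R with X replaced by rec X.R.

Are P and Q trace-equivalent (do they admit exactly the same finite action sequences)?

P's transition system — 5 states:
  s0 = rec X. a.a.a.b.(0 + X) :: =a=> s1
  s1 = a.a.b.(0 + (rec X. a.a.a.b.(0 + X))) :: =a=> s2
  s2 = a.b.(0 + (rec X. a.a.a.b.(0 + X))) :: =a=> s3
  s3 = b.(0 + (rec X. a.a.a.b.(0 + X))) :: =b=> s4
  s4 = 0 + (rec X. a.a.a.b.(0 + X)) :: =a=> s1
Q's transition system — 5 states:
  t0 = rec X. a.a.a.b.(0 + X + X) :: =a=> t1
  t1 = a.a.b.(0 + (rec X. a.a.a.b.(0 + X + X)) + (rec X. a.a.a.b.(0 + X + X))) :: =a=> t2
  t2 = a.b.(0 + (rec X. a.a.a.b.(0 + X + X)) + (rec X. a.a.a.b.(0 + X + X))) :: =a=> t3
  t3 = b.(0 + (rec X. a.a.a.b.(0 + X + X)) + (rec X. a.a.a.b.(0 + X + X))) :: =b=> t4
  t4 = 0 + (rec X. a.a.a.b.(0 + X + X)) + (rec X. a.a.a.b.(0 + X + X)) :: =a=> t1
Partition-refinement fixed point:
  B0 = {s0, s4, t0, t4}
  B1 = {s1, t1}
  B2 = {s2, t2}
  B3 = {s3, t3}
s0 ∈ B0, t0 ∈ B0 → same block
Bisimilar ⇒ trace-equivalent.

YES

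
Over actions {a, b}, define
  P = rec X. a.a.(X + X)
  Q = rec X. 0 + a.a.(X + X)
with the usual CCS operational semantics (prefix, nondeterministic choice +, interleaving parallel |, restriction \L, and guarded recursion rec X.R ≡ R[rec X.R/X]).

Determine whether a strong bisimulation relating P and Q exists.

YES

P's transition system — 3 states:
  s0 = rec X. a.a.(X + X) has moves =a=> s1
  s1 = a.((rec X. a.a.(X + X)) + (rec X. a.a.(X + X))) has moves =a=> s2
  s2 = (rec X. a.a.(X + X)) + (rec X. a.a.(X + X)) has moves =a=> s1
Q's transition system — 3 states:
  t0 = rec X. 0 + a.a.(X + X) has moves =a=> t1
  t1 = a.((rec X. 0 + a.a.(X + X)) + (rec X. 0 + a.a.(X + X))) has moves =a=> t2
  t2 = (rec X. 0 + a.a.(X + X)) + (rec X. 0 + a.a.(X + X)) has moves =a=> t1
Coarsest stable partition (strong bisimilarity classes):
  B0 = {s0, s1, s2, t0, t1, t2}
s0 ∈ B0, t0 ∈ B0 → same block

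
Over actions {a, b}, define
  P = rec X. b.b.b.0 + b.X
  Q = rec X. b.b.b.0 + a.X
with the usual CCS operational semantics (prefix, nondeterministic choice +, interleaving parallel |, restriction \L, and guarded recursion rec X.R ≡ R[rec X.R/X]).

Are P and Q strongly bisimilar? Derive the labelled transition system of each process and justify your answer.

LTS(P): 4 reachable states
  s0 = rec X. b.b.b.0 + b.X :: ··b··> s0, ··b··> s1
  s1 = b.b.0 :: ··b··> s2
  s2 = b.0 :: ··b··> s3
  s3 = 0 :: stopped
LTS(Q): 4 reachable states
  t0 = rec X. b.b.b.0 + a.X :: ··a··> t0, ··b··> t1
  t1 = b.b.0 :: ··b··> t2
  t2 = b.0 :: ··b··> t3
  t3 = 0 :: stopped
Partition-refinement fixed point:
  B0 = {s0}
  B1 = {s1, t1}
  B2 = {s2, t2}
  B3 = {s3, t3}
  B4 = {t0}
s0 ∈ B0, t0 ∈ B4 → different blocks

not bisimilar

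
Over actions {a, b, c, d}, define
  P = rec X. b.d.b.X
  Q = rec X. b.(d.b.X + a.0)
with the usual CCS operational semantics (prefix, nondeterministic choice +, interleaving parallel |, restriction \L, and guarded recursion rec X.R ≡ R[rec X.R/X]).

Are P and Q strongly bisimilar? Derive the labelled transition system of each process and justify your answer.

NO

Reachable graph of P (3 states):
  s0 = rec X. b.d.b.X :: —b→ s1
  s1 = d.b.(rec X. b.d.b.X) :: —d→ s2
  s2 = b.(rec X. b.d.b.X) :: —b→ s0
Reachable graph of Q (4 states):
  t0 = rec X. b.(d.b.X + a.0) :: —b→ t1
  t1 = d.b.(rec X. b.(d.b.X + a.0)) + a.0 :: —a→ t2, —d→ t3
  t2 = 0 :: (no moves)
  t3 = b.(rec X. b.(d.b.X + a.0)) :: —b→ t0
Bisimilarity quotient blocks:
  B0 = {s0}
  B1 = {s1}
  B2 = {s2}
  B3 = {t0}
  B4 = {t1}
  B5 = {t2}
  B6 = {t3}
s0 ∈ B0, t0 ∈ B3 → different blocks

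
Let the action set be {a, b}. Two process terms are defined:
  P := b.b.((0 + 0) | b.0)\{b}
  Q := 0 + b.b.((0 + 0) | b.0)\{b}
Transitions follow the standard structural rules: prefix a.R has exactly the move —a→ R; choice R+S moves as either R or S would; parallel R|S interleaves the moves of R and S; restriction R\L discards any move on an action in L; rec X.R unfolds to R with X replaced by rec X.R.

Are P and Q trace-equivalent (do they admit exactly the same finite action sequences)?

traces(P) = traces(Q)

P's transition system — 3 states:
  m0 = b.b.((0 + 0) | b.0)\{b} | -b-> m1
  m1 = b.((0 + 0) | b.0)\{b} | -b-> m2
  m2 = ((0 + 0) | b.0)\{b} | ∅
Q's transition system — 3 states:
  n0 = 0 + b.b.((0 + 0) | b.0)\{b} | -b-> n1
  n1 = b.((0 + 0) | b.0)\{b} | -b-> n2
  n2 = ((0 + 0) | b.0)\{b} | ∅
Bisimilarity quotient blocks:
  B0 = {m0, n0}
  B1 = {m1, n1}
  B2 = {m2, n2}
m0 ∈ B0, n0 ∈ B0 → same block
Bisimilar ⇒ trace-equivalent.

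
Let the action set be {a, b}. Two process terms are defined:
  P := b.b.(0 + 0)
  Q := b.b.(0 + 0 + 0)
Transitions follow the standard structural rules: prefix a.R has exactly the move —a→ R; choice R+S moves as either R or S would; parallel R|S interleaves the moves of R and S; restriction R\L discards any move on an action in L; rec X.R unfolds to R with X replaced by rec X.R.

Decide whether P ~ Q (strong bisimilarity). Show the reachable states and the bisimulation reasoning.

Reachable graph of P (3 states):
  s0 = b.b.(0 + 0) ⊢ ··b··> s1
  s1 = b.(0 + 0) ⊢ ··b··> s2
  s2 = 0 + 0 ⊢ deadlocked
Reachable graph of Q (3 states):
  t0 = b.b.(0 + 0 + 0) ⊢ ··b··> t1
  t1 = b.(0 + 0 + 0) ⊢ ··b··> t2
  t2 = 0 + 0 + 0 ⊢ deadlocked
Coarsest stable partition (strong bisimilarity classes):
  B0 = {s0, t0}
  B1 = {s1, t1}
  B2 = {s2, t2}
s0 ∈ B0, t0 ∈ B0 → same block

YES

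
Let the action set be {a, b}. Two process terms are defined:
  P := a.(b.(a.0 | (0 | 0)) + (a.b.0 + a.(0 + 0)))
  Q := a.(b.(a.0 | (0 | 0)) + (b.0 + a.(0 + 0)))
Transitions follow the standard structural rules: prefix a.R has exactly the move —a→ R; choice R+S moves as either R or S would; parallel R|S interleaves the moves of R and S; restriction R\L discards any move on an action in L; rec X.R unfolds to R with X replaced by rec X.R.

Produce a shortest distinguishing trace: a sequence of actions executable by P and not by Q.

LTS(P): 7 reachable states
  u0 = a.(b.(a.0 | (0 | 0)) + (a.b.0 + a.(0 + 0))) :: ··a··> u1
  u1 = b.(a.0 | (0 | 0)) + (a.b.0 + a.(0 + 0)) :: ··a··> u2, ··a··> u3, ··b··> u4
  u2 = 0 + 0 :: deadlocked
  u3 = b.0 :: ··b··> u5
  u4 = a.0 | (0 | 0) :: ··a··> u6
  u5 = 0 :: deadlocked
  u6 = 0 | (0 | 0) :: deadlocked
LTS(Q): 6 reachable states
  v0 = a.(b.(a.0 | (0 | 0)) + (b.0 + a.(0 + 0))) :: ··a··> v1
  v1 = b.(a.0 | (0 | 0)) + (b.0 + a.(0 + 0)) :: ··a··> v2, ··b··> v3, ··b··> v4
  v2 = 0 + 0 :: deadlocked
  v3 = 0 :: deadlocked
  v4 = a.0 | (0 | 0) :: ··a··> v5
  v5 = 0 | (0 | 0) :: deadlocked
Run σ = ⟨aab⟩ on P: start {u0}
  step 1 (a): {u1}
  step 2 (a): {u2, u3}
  step 3 (b): {u5}
  P completes σ.
Run σ = ⟨aab⟩ on Q: start {v0}
  step 1 (a): {v1}
  step 2 (a): {v2}
  step 3 (b): ∅  — Q cannot continue

aab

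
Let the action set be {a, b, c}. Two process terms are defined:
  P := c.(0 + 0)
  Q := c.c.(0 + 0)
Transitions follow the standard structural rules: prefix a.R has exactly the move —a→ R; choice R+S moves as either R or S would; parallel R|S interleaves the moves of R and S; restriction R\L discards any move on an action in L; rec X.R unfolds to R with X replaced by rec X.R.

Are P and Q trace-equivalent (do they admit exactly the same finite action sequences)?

traces(P) ≠ traces(Q) — witness ⟨cc⟩

P's transition system — 2 states:
  p0 = c.(0 + 0) has moves ··c··> p1
  p1 = 0 + 0 has moves ·
Q's transition system — 3 states:
  q0 = c.c.(0 + 0) has moves ··c··> q1
  q1 = c.(0 + 0) has moves ··c··> q2
  q2 = 0 + 0 has moves ·
Run σ = ⟨cc⟩ on Q: start {q0}
  after c @ step 1: {q1}
  after c @ step 2: {q2}
  Q completes σ.
Run σ = ⟨cc⟩ on P: start {p0}
  after c @ step 1: {p1}
  after c @ step 2: ∅  — P cannot continue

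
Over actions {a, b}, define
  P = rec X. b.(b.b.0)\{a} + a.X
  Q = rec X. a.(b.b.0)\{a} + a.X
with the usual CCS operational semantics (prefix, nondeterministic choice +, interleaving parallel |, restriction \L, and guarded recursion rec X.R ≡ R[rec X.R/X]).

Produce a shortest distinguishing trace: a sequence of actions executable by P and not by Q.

b

Reachable graph of P (4 states):
  m0 = rec X. b.(b.b.0)\{a} + a.X | ··a··> m0, ··b··> m1
  m1 = (b.b.0)\{a} | ··b··> m2
  m2 = (b.0)\{a} | ··b··> m3
  m3 = 0\{a} | ∅
Reachable graph of Q (4 states):
  n0 = rec X. a.(b.b.0)\{a} + a.X | ··a··> n0, ··a··> n1
  n1 = (b.b.0)\{a} | ··b··> n2
  n2 = (b.0)\{a} | ··b··> n3
  n3 = 0\{a} | ∅
Executing b from P (initial set {m0}):
  after b @ step 1: {m1}
  ✓ P
Executing b from Q (initial set {n0}):
  after b @ step 1: ∅  — Q cannot continue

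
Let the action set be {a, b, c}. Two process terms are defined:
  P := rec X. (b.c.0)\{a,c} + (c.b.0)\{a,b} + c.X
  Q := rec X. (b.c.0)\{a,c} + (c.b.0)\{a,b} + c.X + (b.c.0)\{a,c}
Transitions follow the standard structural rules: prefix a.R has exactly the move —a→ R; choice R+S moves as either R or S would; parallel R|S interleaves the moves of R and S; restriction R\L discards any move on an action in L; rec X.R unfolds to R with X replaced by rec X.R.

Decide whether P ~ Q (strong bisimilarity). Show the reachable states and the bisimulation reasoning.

LTS(P): 3 reachable states
  s0 = rec X. (b.c.0)\{a,c} + (c.b.0)\{a,b} + c.X | --b--▸ s1, --c--▸ s0, --c--▸ s2
  s1 = (c.0)\{a,c} | ∅
  s2 = (b.0)\{a,b} | ∅
LTS(Q): 3 reachable states
  t0 = rec X. (b.c.0)\{a,c} + (c.b.0)\{a,b} + c.X + (b.c.0)\{a,c} | --b--▸ t1, --c--▸ t0, --c--▸ t2
  t1 = (c.0)\{a,c} | ∅
  t2 = (b.0)\{a,b} | ∅
Bisimilarity quotient blocks:
  B0 = {s0, t0}
  B1 = {s1, s2, t1, t2}
s0 ∈ B0, t0 ∈ B0 → same block

YES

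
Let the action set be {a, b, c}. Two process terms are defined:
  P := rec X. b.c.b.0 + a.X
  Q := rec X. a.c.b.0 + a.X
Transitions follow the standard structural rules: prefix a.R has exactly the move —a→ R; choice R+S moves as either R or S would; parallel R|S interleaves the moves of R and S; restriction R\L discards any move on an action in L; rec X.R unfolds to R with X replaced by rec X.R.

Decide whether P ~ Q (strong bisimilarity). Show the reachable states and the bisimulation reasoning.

P's transition system — 4 states:
  u0 = rec X. b.c.b.0 + a.X has moves -a-> u0, -b-> u1
  u1 = c.b.0 has moves -c-> u2
  u2 = b.0 has moves -b-> u3
  u3 = 0 has moves deadlocked
Q's transition system — 4 states:
  v0 = rec X. a.c.b.0 + a.X has moves -a-> v0, -a-> v1
  v1 = c.b.0 has moves -c-> v2
  v2 = b.0 has moves -b-> v3
  v3 = 0 has moves deadlocked
Partition-refinement fixed point:
  B0 = {u0}
  B1 = {u1, v1}
  B2 = {u2, v2}
  B3 = {u3, v3}
  B4 = {v0}
u0 ∈ B0, v0 ∈ B4 → different blocks

P ≁ Q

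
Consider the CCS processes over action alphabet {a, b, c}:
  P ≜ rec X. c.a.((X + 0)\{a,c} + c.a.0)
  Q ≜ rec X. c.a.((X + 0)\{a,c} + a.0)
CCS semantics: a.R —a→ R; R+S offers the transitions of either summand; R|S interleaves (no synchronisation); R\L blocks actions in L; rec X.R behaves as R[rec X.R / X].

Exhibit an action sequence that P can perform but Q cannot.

cac

LTS(P): 5 reachable states
  u0 = rec X. c.a.((X + 0)\{a,c} + c.a.0) → --c--▸ u1
  u1 = a.(((rec X. c.a.((X + 0)\{a,c} + c.a.0)) + 0)\{a,c} + c.a.0) → --a--▸ u2
  u2 = ((rec X. c.a.((X + 0)\{a,c} + c.a.0)) + 0)\{a,c} + c.a.0 → --c--▸ u3
  u3 = a.0 → --a--▸ u4
  u4 = 0 → ∅
LTS(Q): 4 reachable states
  v0 = rec X. c.a.((X + 0)\{a,c} + a.0) → --c--▸ v1
  v1 = a.(((rec X. c.a.((X + 0)\{a,c} + a.0)) + 0)\{a,c} + a.0) → --a--▸ v2
  v2 = ((rec X. c.a.((X + 0)\{a,c} + a.0)) + 0)\{a,c} + a.0 → --a--▸ v3
  v3 = 0 → ∅
Run σ = ⟨cac⟩ on P: start {u0}
  [1] c ⇒ {u1}
  [2] a ⇒ {u2}
  [3] c ⇒ {u3}
  P completes σ.
Run σ = ⟨cac⟩ on Q: start {v0}
  [1] c ⇒ {v1}
  [2] a ⇒ {v2}
  [3] c ⇒ ∅  — Q cannot continue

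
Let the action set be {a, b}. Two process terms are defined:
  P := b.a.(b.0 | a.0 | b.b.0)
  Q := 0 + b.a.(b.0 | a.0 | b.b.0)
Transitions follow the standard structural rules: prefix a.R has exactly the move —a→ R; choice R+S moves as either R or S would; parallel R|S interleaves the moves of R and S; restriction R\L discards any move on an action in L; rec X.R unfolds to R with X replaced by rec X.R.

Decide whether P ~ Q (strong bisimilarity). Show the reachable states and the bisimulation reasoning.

bisimilar

LTS(P): 14 reachable states
  s0 = b.a.(b.0 | a.0 | b.b.0) → -b-> s1
  s1 = a.(b.0 | a.0 | b.b.0) → -a-> s2
  s2 = b.0 | a.0 | b.b.0 → -a-> s3, -b-> s4, -b-> s5
  s3 = b.0 | 0 | b.b.0 → -b-> s6, -b-> s7
  s4 = 0 | a.0 | b.b.0 → -a-> s6, -b-> s8
  s5 = b.0 | a.0 | b.0 → -a-> s7, -b-> s8, -b-> s9
  s6 = 0 | 0 | b.b.0 → -b-> s10
  s7 = b.0 | 0 | b.0 → -b-> s10, -b-> s11
  s8 = 0 | a.0 | b.0 → -a-> s10, -b-> s12
  s9 = b.0 | a.0 | 0 → -a-> s11, -b-> s12
  s10 = 0 | 0 | b.0 → -b-> s13
  s11 = b.0 | 0 | 0 → -b-> s13
  s12 = 0 | a.0 | 0 → -a-> s13
  s13 = 0 | 0 | 0 → (no moves)
LTS(Q): 14 reachable states
  t0 = 0 + b.a.(b.0 | a.0 | b.b.0) → -b-> t1
  t1 = a.(b.0 | a.0 | b.b.0) → -a-> t2
  t2 = b.0 | a.0 | b.b.0 → -a-> t3, -b-> t4, -b-> t5
  t3 = b.0 | 0 | b.b.0 → -b-> t6, -b-> t7
  t4 = 0 | a.0 | b.b.0 → -a-> t6, -b-> t8
  t5 = b.0 | a.0 | b.0 → -a-> t7, -b-> t8, -b-> t9
  t6 = 0 | 0 | b.b.0 → -b-> t10
  t7 = b.0 | 0 | b.0 → -b-> t10, -b-> t11
  t8 = 0 | a.0 | b.0 → -a-> t10, -b-> t12
  t9 = b.0 | a.0 | 0 → -a-> t11, -b-> t12
  t10 = 0 | 0 | b.0 → -b-> t13
  t11 = b.0 | 0 | 0 → -b-> t13
  t12 = 0 | a.0 | 0 → -a-> t13
  t13 = 0 | 0 | 0 → (no moves)
Partition-refinement fixed point:
  B0 = {s0, t0}
  B1 = {s1, t1}
  B2 = {s2, t2}
  B3 = {s4, s5, t4, t5}
  B4 = {s8, s9, t8, t9}
  B5 = {s10, s11, t10, t11}
  B6 = {s13, t13}
  B7 = {s12, t12}
  B8 = {s6, s7, t6, t7}
  B9 = {s3, t3}
s0 ∈ B0, t0 ∈ B0 → same block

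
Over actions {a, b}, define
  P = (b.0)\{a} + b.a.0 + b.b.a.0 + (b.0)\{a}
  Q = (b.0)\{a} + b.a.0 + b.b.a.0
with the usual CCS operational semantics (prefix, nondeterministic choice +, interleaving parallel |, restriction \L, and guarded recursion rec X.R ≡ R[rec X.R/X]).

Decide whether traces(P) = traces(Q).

YES

LTS(P): 5 reachable states
  s0 = (b.0)\{a} + b.a.0 + b.b.a.0 + (b.0)\{a} has moves -b-> s1, -b-> s2, -b-> s3
  s1 = 0\{a} has moves deadlocked
  s2 = a.0 has moves -a-> s4
  s3 = b.a.0 has moves -b-> s2
  s4 = 0 has moves deadlocked
LTS(Q): 5 reachable states
  t0 = (b.0)\{a} + b.a.0 + b.b.a.0 has moves -b-> t1, -b-> t2, -b-> t3
  t1 = 0\{a} has moves deadlocked
  t2 = a.0 has moves -a-> t4
  t3 = b.a.0 has moves -b-> t2
  t4 = 0 has moves deadlocked
Partition-refinement fixed point:
  B0 = {s0, t0}
  B1 = {s1, s4, t1, t4}
  B2 = {s2, t2}
  B3 = {s3, t3}
s0 ∈ B0, t0 ∈ B0 → same block
Bisimilar ⇒ trace-equivalent.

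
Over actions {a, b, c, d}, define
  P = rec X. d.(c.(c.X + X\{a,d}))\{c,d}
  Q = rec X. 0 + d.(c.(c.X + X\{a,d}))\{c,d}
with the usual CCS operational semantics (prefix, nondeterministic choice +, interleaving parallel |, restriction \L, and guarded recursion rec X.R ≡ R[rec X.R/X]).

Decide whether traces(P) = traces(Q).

P's transition system — 2 states:
  p0 = rec X. d.(c.(c.X + X\{a,d}))\{c,d} has moves —d→ p1
  p1 = (c.(c.(rec X. d.(c.(c.X + X\{a,d}))\{c,d}) + (rec X. d.(c.(c.X + X\{a,d}))\{c,d})\{a,d}))\{c,d} has moves (no moves)
Q's transition system — 2 states:
  q0 = rec X. 0 + d.(c.(c.X + X\{a,d}))\{c,d} has moves —d→ q1
  q1 = (c.(c.(rec X. 0 + d.(c.(c.X + X\{a,d}))\{c,d}) + (rec X. 0 + d.(c.(c.X + X\{a,d}))\{c,d})\{a,d}))\{c,d} has moves (no moves)
Bisimilarity quotient blocks:
  B0 = {p0, q0}
  B1 = {p1, q1}
p0 ∈ B0, q0 ∈ B0 → same block
Bisimilar ⇒ trace-equivalent.

trace-equivalent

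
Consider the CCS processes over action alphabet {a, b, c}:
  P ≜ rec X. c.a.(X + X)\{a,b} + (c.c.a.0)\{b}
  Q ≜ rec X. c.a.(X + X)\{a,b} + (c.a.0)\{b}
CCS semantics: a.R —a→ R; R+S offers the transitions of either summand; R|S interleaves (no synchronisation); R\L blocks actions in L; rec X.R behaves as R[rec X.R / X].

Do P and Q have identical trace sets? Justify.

trace-distinct — witness ⟨cc⟩

Reachable graph of P (9 states):
  s0 = rec X. c.a.(X + X)\{a,b} + (c.c.a.0)\{b} has moves ··c··> s1, ··c··> s2
  s1 = (c.a.0)\{b} has moves ··c··> s3
  s2 = a.((rec X. c.a.(X + X)\{a,b} + (c.c.a.0)\{b}) + (rec X. c.a.(X + X)\{a,b} + (c.c.a.0)\{b}))\{a,b} has moves ··a··> s4
  s3 = (a.0)\{b} has moves ··a··> s5
  s4 = ((rec X. c.a.(X + X)\{a,b} + (c.c.a.0)\{b}) + (rec X. c.a.(X + X)\{a,b} + (c.c.a.0)\{b}))\{a,b} has moves ··c··> s6, ··c··> s7
  s5 = 0\{b} has moves ∅
  s6 = (a.((rec X. c.a.(X + X)\{a,b} + (c.c.a.0)\{b}) + (rec X. c.a.(X + X)\{a,b} + (c.c.a.0)\{b}))\{a,b})\{a,b} has moves ∅
  s7 = (c.a.0)\{b}\{a,b} has moves ··c··> s8
  s8 = (a.0)\{b}\{a,b} has moves ∅
Reachable graph of Q (7 states):
  t0 = rec X. c.a.(X + X)\{a,b} + (c.a.0)\{b} has moves ··c··> t1, ··c··> t2
  t1 = (a.0)\{b} has moves ··a··> t3
  t2 = a.((rec X. c.a.(X + X)\{a,b} + (c.a.0)\{b}) + (rec X. c.a.(X + X)\{a,b} + (c.a.0)\{b}))\{a,b} has moves ··a··> t4
  t3 = 0\{b} has moves ∅
  t4 = ((rec X. c.a.(X + X)\{a,b} + (c.a.0)\{b}) + (rec X. c.a.(X + X)\{a,b} + (c.a.0)\{b}))\{a,b} has moves ··c··> t5, ··c··> t6
  t5 = (a.((rec X. c.a.(X + X)\{a,b} + (c.a.0)\{b}) + (rec X. c.a.(X + X)\{a,b} + (c.a.0)\{b}))\{a,b})\{a,b} has moves ∅
  t6 = (a.0)\{b}\{a,b} has moves ∅
Trace ⟨cc⟩ through P, begin at {s0}:
  [1] c ⇒ {s1, s2}
  [2] c ⇒ {s3}
  ✓ P
Trace ⟨cc⟩ through Q, begin at {t0}:
  [1] c ⇒ {t1, t2}
  [2] c ⇒ ∅ (Q stuck)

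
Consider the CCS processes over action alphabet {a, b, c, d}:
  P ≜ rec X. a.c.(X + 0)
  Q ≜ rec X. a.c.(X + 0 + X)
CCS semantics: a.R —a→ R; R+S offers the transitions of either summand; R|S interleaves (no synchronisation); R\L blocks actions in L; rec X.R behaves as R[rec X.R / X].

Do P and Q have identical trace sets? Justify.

YES

P's transition system — 3 states:
  s0 = rec X. a.c.(X + 0) | —a→ s1
  s1 = c.((rec X. a.c.(X + 0)) + 0) | —c→ s2
  s2 = (rec X. a.c.(X + 0)) + 0 | —a→ s1
Q's transition system — 3 states:
  t0 = rec X. a.c.(X + 0 + X) | —a→ t1
  t1 = c.((rec X. a.c.(X + 0 + X)) + 0 + (rec X. a.c.(X + 0 + X))) | —c→ t2
  t2 = (rec X. a.c.(X + 0 + X)) + 0 + (rec X. a.c.(X + 0 + X)) | —a→ t1
Bisimilarity quotient blocks:
  B0 = {s0, s2, t0, t2}
  B1 = {s1, t1}
s0 ∈ B0, t0 ∈ B0 → same block
Bisimilar ⇒ trace-equivalent.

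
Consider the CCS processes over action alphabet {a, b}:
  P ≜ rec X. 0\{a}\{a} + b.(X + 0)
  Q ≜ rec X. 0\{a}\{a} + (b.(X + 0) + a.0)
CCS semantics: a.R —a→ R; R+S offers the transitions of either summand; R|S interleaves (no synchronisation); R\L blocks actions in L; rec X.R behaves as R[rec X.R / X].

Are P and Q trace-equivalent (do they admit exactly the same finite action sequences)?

trace-distinct — witness ⟨a⟩

Reachable graph of P (2 states):
  p0 = rec X. 0\{a}\{a} + b.(X + 0) → —b→ p1
  p1 = (rec X. 0\{a}\{a} + b.(X + 0)) + 0 → —b→ p1
Reachable graph of Q (3 states):
  q0 = rec X. 0\{a}\{a} + (b.(X + 0) + a.0) → —a→ q1, —b→ q2
  q1 = 0 → stopped
  q2 = (rec X. 0\{a}\{a} + (b.(X + 0) + a.0)) + 0 → —a→ q1, —b→ q2
Trace ⟨a⟩ through Q, begin at {q0}:
  after a @ step 1: {q1}
  Q completes σ.
Trace ⟨a⟩ through P, begin at {p0}:
  after a @ step 1: ∅  — P cannot continue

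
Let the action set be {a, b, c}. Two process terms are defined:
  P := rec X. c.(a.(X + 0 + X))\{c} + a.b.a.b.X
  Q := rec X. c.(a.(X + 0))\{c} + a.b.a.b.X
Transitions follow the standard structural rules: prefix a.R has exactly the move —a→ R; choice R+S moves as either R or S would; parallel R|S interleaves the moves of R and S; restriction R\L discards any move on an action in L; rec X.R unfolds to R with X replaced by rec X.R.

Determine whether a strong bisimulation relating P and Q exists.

P ~ Q

LTS(P): 10 reachable states
  m0 = rec X. c.(a.(X + 0 + X))\{c} + a.b.a.b.X :: --a--▸ m1, --c--▸ m2
  m1 = b.a.b.(rec X. c.(a.(X + 0 + X))\{c} + a.b.a.b.X) :: --b--▸ m3
  m2 = (a.((rec X. c.(a.(X + 0 + X))\{c} + a.b.a.b.X) + 0 + (rec X. c.(a.(X + 0 + X))\{c} + a.b.a.b.X)))\{c} :: --a--▸ m4
  m3 = a.b.(rec X. c.(a.(X + 0 + X))\{c} + a.b.a.b.X) :: --a--▸ m5
  m4 = ((rec X. c.(a.(X + 0 + X))\{c} + a.b.a.b.X) + 0 + (rec X. c.(a.(X + 0 + X))\{c} + a.b.a.b.X))\{c} :: --a--▸ m6
  m5 = b.(rec X. c.(a.(X + 0 + X))\{c} + a.b.a.b.X) :: --b--▸ m0
  m6 = (b.a.b.(rec X. c.(a.(X + 0 + X))\{c} + a.b.a.b.X))\{c} :: --b--▸ m7
  m7 = (a.b.(rec X. c.(a.(X + 0 + X))\{c} + a.b.a.b.X))\{c} :: --a--▸ m8
  m8 = (b.(rec X. c.(a.(X + 0 + X))\{c} + a.b.a.b.X))\{c} :: --b--▸ m9
  m9 = (rec X. c.(a.(X + 0 + X))\{c} + a.b.a.b.X)\{c} :: --a--▸ m6
LTS(Q): 10 reachable states
  n0 = rec X. c.(a.(X + 0))\{c} + a.b.a.b.X :: --a--▸ n1, --c--▸ n2
  n1 = b.a.b.(rec X. c.(a.(X + 0))\{c} + a.b.a.b.X) :: --b--▸ n3
  n2 = (a.((rec X. c.(a.(X + 0))\{c} + a.b.a.b.X) + 0))\{c} :: --a--▸ n4
  n3 = a.b.(rec X. c.(a.(X + 0))\{c} + a.b.a.b.X) :: --a--▸ n5
  n4 = ((rec X. c.(a.(X + 0))\{c} + a.b.a.b.X) + 0)\{c} :: --a--▸ n6
  n5 = b.(rec X. c.(a.(X + 0))\{c} + a.b.a.b.X) :: --b--▸ n0
  n6 = (b.a.b.(rec X. c.(a.(X + 0))\{c} + a.b.a.b.X))\{c} :: --b--▸ n7
  n7 = (a.b.(rec X. c.(a.(X + 0))\{c} + a.b.a.b.X))\{c} :: --a--▸ n8
  n8 = (b.(rec X. c.(a.(X + 0))\{c} + a.b.a.b.X))\{c} :: --b--▸ n9
  n9 = (rec X. c.(a.(X + 0))\{c} + a.b.a.b.X)\{c} :: --a--▸ n6
Partition-refinement fixed point:
  B0 = {m0, n0}
  B1 = {m2, n2}
  B2 = {m4, m7, m9, n4, n7, n9}
  B3 = {m6, m8, n6, n8}
  B4 = {m1, n1}
  B5 = {m3, n3}
  B6 = {m5, n5}
m0 ∈ B0, n0 ∈ B0 → same block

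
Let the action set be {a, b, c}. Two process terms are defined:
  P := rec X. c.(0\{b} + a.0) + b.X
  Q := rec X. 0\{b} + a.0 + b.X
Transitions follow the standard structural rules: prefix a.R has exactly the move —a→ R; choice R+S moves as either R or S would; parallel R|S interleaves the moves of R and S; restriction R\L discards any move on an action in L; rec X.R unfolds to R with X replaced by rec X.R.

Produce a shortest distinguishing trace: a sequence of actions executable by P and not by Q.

P's transition system — 3 states:
  u0 = rec X. c.(0\{b} + a.0) + b.X :: -b-> u0, -c-> u1
  u1 = 0\{b} + a.0 :: -a-> u2
  u2 = 0 :: (no moves)
Q's transition system — 2 states:
  v0 = rec X. 0\{b} + a.0 + b.X :: -a-> v1, -b-> v0
  v1 = 0 :: (no moves)
Trace ⟨c⟩ through P, begin at {u0}:
  [1] c ⇒ {u1}
  P completes σ.
Trace ⟨c⟩ through Q, begin at {v0}:
  [1] c ⇒ ∅ (Q stuck)

c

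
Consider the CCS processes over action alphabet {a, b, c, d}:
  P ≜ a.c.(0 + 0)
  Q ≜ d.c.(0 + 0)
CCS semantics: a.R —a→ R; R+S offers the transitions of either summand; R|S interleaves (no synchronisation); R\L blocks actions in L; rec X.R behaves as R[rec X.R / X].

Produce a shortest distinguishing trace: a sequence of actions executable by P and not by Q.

LTS(P): 3 reachable states
  u0 = a.c.(0 + 0) → —a→ u1
  u1 = c.(0 + 0) → —c→ u2
  u2 = 0 + 0 → deadlocked
LTS(Q): 3 reachable states
  v0 = d.c.(0 + 0) → —d→ v1
  v1 = c.(0 + 0) → —c→ v2
  v2 = 0 + 0 → deadlocked
Trace ⟨a⟩ through P, begin at {u0}:
  [1] a ⇒ {u1}
  — P admits the full trace.
Trace ⟨a⟩ through Q, begin at {v0}:
  [1] a ⇒ ∅ (Q stuck)

a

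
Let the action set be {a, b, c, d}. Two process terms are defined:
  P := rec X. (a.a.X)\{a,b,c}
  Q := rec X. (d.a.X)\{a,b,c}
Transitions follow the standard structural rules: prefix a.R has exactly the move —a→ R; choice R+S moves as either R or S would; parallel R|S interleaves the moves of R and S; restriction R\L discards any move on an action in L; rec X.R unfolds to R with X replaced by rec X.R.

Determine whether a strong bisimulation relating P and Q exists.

not bisimilar

LTS(P): 1 reachable states
  m0 = rec X. (a.a.X)\{a,b,c} | ∅
LTS(Q): 2 reachable states
  n0 = rec X. (d.a.X)\{a,b,c} | -d-> n1
  n1 = (a.(rec X. (d.a.X)\{a,b,c}))\{a,b,c} | ∅
Partition-refinement fixed point:
  B0 = {m0, n1}
  B1 = {n0}
m0 ∈ B0, n0 ∈ B1 → different blocks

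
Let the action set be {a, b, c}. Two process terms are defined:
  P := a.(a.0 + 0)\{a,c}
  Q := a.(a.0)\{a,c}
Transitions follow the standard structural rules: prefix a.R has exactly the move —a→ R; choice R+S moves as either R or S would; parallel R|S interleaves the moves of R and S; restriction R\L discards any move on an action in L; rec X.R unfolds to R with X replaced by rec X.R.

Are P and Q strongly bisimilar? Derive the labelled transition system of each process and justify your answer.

Reachable graph of P (2 states):
  u0 = a.(a.0 + 0)\{a,c} ⊢ =a=> u1
  u1 = (a.0 + 0)\{a,c} ⊢ stopped
Reachable graph of Q (2 states):
  v0 = a.(a.0)\{a,c} ⊢ =a=> v1
  v1 = (a.0)\{a,c} ⊢ stopped
Coarsest stable partition (strong bisimilarity classes):
  B0 = {u0, v0}
  B1 = {u1, v1}
u0 ∈ B0, v0 ∈ B0 → same block

bisimilar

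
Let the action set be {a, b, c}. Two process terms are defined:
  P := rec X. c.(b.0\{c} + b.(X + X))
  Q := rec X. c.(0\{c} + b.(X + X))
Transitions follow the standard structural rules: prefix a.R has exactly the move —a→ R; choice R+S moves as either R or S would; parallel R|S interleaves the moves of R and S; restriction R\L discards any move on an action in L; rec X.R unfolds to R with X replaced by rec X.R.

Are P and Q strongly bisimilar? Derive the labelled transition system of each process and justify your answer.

not bisimilar

LTS(P): 4 reachable states
  u0 = rec X. c.(b.0\{c} + b.(X + X)) :: ··c··> u1
  u1 = b.0\{c} + b.((rec X. c.(b.0\{c} + b.(X + X))) + (rec X. c.(b.0\{c} + b.(X + X)))) :: ··b··> u2, ··b··> u3
  u2 = (rec X. c.(b.0\{c} + b.(X + X))) + (rec X. c.(b.0\{c} + b.(X + X))) :: ··c··> u1
  u3 = 0\{c} :: ·
LTS(Q): 3 reachable states
  v0 = rec X. c.(0\{c} + b.(X + X)) :: ··c··> v1
  v1 = 0\{c} + b.((rec X. c.(0\{c} + b.(X + X))) + (rec X. c.(0\{c} + b.(X + X)))) :: ··b··> v2
  v2 = (rec X. c.(0\{c} + b.(X + X))) + (rec X. c.(0\{c} + b.(X + X))) :: ··c··> v1
Partition-refinement fixed point:
  B0 = {u0, u2}
  B1 = {u1}
  B2 = {u3}
  B3 = {v0, v2}
  B4 = {v1}
u0 ∈ B0, v0 ∈ B3 → different blocks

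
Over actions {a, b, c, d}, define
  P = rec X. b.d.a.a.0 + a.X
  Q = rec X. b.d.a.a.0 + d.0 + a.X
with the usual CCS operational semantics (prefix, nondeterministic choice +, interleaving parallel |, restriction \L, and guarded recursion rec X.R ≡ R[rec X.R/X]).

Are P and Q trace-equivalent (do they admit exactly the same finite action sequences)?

P's transition system — 5 states:
  s0 = rec X. b.d.a.a.0 + a.X | --a--▸ s0, --b--▸ s1
  s1 = d.a.a.0 | --d--▸ s2
  s2 = a.a.0 | --a--▸ s3
  s3 = a.0 | --a--▸ s4
  s4 = 0 | ·
Q's transition system — 5 states:
  t0 = rec X. b.d.a.a.0 + d.0 + a.X | --a--▸ t0, --b--▸ t1, --d--▸ t2
  t1 = d.a.a.0 | --d--▸ t3
  t2 = 0 | ·
  t3 = a.a.0 | --a--▸ t4
  t4 = a.0 | --a--▸ t2
Trace ⟨d⟩ through Q, begin at {t0}:
  step 1 (d): {t2}
  — Q admits the full trace.
Trace ⟨d⟩ through P, begin at {s0}:
  step 1 (d): ∅  — P cannot continue

traces(P) ≠ traces(Q) — witness ⟨d⟩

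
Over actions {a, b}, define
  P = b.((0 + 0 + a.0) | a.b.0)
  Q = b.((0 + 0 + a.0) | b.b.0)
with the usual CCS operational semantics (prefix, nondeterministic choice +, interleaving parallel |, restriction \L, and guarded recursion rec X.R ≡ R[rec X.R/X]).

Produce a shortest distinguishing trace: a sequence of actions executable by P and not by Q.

Reachable graph of P (7 states):
  p0 = b.((0 + 0 + a.0) | a.b.0) → —b→ p1
  p1 = (0 + 0 + a.0) | a.b.0 → —a→ p2, —a→ p3
  p2 = (0 + 0 + a.0) | b.0 → —a→ p4, —b→ p5
  p3 = 0 | a.b.0 → —a→ p4
  p4 = 0 | b.0 → —b→ p6
  p5 = (0 + 0 + a.0) | 0 → —a→ p6
  p6 = 0 | 0 → stopped
Reachable graph of Q (7 states):
  q0 = b.((0 + 0 + a.0) | b.b.0) → —b→ q1
  q1 = (0 + 0 + a.0) | b.b.0 → —a→ q2, —b→ q3
  q2 = 0 | b.b.0 → —b→ q4
  q3 = (0 + 0 + a.0) | b.0 → —a→ q4, —b→ q5
  q4 = 0 | b.0 → —b→ q6
  q5 = (0 + 0 + a.0) | 0 → —a→ q6
  q6 = 0 | 0 → stopped
Trace ⟨baa⟩ through P, begin at {p0}:
  step 1 (b): {p1}
  step 2 (a): {p2, p3}
  step 3 (a): {p4}
  P completes σ.
Trace ⟨baa⟩ through Q, begin at {q0}:
  step 1 (b): {q1}
  step 2 (a): {q2}
  step 3 (a): no successor for Q

baa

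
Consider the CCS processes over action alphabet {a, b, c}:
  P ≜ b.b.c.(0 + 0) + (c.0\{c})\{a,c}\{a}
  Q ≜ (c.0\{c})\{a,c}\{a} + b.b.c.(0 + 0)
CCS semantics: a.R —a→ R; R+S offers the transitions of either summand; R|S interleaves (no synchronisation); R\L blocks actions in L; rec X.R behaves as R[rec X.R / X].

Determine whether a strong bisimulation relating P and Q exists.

LTS(P): 4 reachable states
  m0 = b.b.c.(0 + 0) + (c.0\{c})\{a,c}\{a} | -b-> m1
  m1 = b.c.(0 + 0) | -b-> m2
  m2 = c.(0 + 0) | -c-> m3
  m3 = 0 + 0 | stopped
LTS(Q): 4 reachable states
  n0 = (c.0\{c})\{a,c}\{a} + b.b.c.(0 + 0) | -b-> n1
  n1 = b.c.(0 + 0) | -b-> n2
  n2 = c.(0 + 0) | -c-> n3
  n3 = 0 + 0 | stopped
Coarsest stable partition (strong bisimilarity classes):
  B0 = {m0, n0}
  B1 = {m1, n1}
  B2 = {m2, n2}
  B3 = {m3, n3}
m0 ∈ B0, n0 ∈ B0 → same block

P ~ Q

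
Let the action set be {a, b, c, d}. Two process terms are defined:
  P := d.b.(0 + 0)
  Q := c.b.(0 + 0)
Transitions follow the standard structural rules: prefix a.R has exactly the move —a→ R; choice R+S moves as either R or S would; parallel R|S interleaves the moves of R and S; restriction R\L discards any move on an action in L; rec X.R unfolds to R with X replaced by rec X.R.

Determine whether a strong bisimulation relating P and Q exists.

P's transition system — 3 states:
  m0 = d.b.(0 + 0) → --d--▸ m1
  m1 = b.(0 + 0) → --b--▸ m2
  m2 = 0 + 0 → ∅
Q's transition system — 3 states:
  n0 = c.b.(0 + 0) → --c--▸ n1
  n1 = b.(0 + 0) → --b--▸ n2
  n2 = 0 + 0 → ∅
Partition-refinement fixed point:
  B0 = {m0}
  B1 = {m1, n1}
  B2 = {m2, n2}
  B3 = {n0}
m0 ∈ B0, n0 ∈ B3 → different blocks

NO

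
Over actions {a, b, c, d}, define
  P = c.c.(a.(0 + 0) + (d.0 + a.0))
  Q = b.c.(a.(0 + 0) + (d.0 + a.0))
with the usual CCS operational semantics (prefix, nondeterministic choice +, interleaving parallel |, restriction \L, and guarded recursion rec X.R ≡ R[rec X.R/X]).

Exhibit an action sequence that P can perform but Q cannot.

P's transition system — 5 states:
  p0 = c.c.(a.(0 + 0) + (d.0 + a.0)) → --c--▸ p1
  p1 = c.(a.(0 + 0) + (d.0 + a.0)) → --c--▸ p2
  p2 = a.(0 + 0) + (d.0 + a.0) → --a--▸ p3, --a--▸ p4, --d--▸ p3
  p3 = 0 → ∅
  p4 = 0 + 0 → ∅
Q's transition system — 5 states:
  q0 = b.c.(a.(0 + 0) + (d.0 + a.0)) → --b--▸ q1
  q1 = c.(a.(0 + 0) + (d.0 + a.0)) → --c--▸ q2
  q2 = a.(0 + 0) + (d.0 + a.0) → --a--▸ q3, --a--▸ q4, --d--▸ q3
  q3 = 0 → ∅
  q4 = 0 + 0 → ∅
Run σ = ⟨c⟩ on P: start {p0}
  step 1 (c): {p1}
  — P admits the full trace.
Run σ = ⟨c⟩ on Q: start {q0}
  step 1 (c): no successor for Q

c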